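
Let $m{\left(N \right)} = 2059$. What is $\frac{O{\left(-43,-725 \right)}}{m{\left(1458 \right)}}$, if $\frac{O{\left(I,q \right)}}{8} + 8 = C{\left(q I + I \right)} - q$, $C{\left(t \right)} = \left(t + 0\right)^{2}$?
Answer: $\frac{7753617128}{2059} \approx 3.7657 \cdot 10^{6}$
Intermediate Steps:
$C{\left(t \right)} = t^{2}$
$O{\left(I,q \right)} = -64 - 8 q + 8 \left(I + I q\right)^{2}$ ($O{\left(I,q \right)} = -64 + 8 \left(\left(q I + I\right)^{2} - q\right) = -64 + 8 \left(\left(I q + I\right)^{2} - q\right) = -64 + 8 \left(\left(I + I q\right)^{2} - q\right) = -64 - \left(- 8 \left(I + I q\right)^{2} + 8 q\right) = -64 - 8 q + 8 \left(I + I q\right)^{2}$)
$\frac{O{\left(-43,-725 \right)}}{m{\left(1458 \right)}} = \frac{-64 - -5800 + 8 \left(-43\right)^{2} \left(1 - 725\right)^{2}}{2059} = \left(-64 + 5800 + 8 \cdot 1849 \left(-724\right)^{2}\right) \frac{1}{2059} = \left(-64 + 5800 + 8 \cdot 1849 \cdot 524176\right) \frac{1}{2059} = \left(-64 + 5800 + 7753611392\right) \frac{1}{2059} = 7753617128 \cdot \frac{1}{2059} = \frac{7753617128}{2059}$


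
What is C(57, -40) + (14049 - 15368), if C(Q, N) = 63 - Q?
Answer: -1313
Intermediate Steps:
C(57, -40) + (14049 - 15368) = (63 - 1*57) + (14049 - 15368) = (63 - 57) - 1319 = 6 - 1319 = -1313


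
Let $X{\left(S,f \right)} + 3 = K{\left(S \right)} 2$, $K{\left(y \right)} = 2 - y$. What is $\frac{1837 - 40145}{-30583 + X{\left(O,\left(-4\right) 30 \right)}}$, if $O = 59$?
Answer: $\frac{9577}{7675} \approx 1.2478$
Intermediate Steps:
$X{\left(S,f \right)} = 1 - 2 S$ ($X{\left(S,f \right)} = -3 + \left(2 - S\right) 2 = -3 - \left(-4 + 2 S\right) = 1 - 2 S$)
$\frac{1837 - 40145}{-30583 + X{\left(O,\left(-4\right) 30 \right)}} = \frac{1837 - 40145}{-30583 + \left(1 - 118\right)} = - \frac{38308}{-30583 + \left(1 - 118\right)} = - \frac{38308}{-30583 - 117} = - \frac{38308}{-30700} = \left(-38308\right) \left(- \frac{1}{30700}\right) = \frac{9577}{7675}$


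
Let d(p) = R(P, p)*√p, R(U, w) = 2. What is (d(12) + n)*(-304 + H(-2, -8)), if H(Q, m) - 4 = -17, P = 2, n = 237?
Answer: -75129 - 1268*√3 ≈ -77325.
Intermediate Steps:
d(p) = 2*√p
H(Q, m) = -13 (H(Q, m) = 4 - 17 = -13)
(d(12) + n)*(-304 + H(-2, -8)) = (2*√12 + 237)*(-304 - 13) = (2*(2*√3) + 237)*(-317) = (4*√3 + 237)*(-317) = (237 + 4*√3)*(-317) = -75129 - 1268*√3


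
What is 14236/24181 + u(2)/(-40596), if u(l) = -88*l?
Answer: 145545128/245412969 ≈ 0.59306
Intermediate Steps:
14236/24181 + u(2)/(-40596) = 14236/24181 - 88*2/(-40596) = 14236*(1/24181) - 176*(-1/40596) = 14236/24181 + 44/10149 = 145545128/245412969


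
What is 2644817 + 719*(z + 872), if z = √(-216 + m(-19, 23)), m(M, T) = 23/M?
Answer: 3271785 + 719*I*√78413/19 ≈ 3.2718e+6 + 10597.0*I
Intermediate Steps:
z = I*√78413/19 (z = √(-216 + 23/(-19)) = √(-216 + 23*(-1/19)) = √(-216 - 23/19) = √(-4127/19) = I*√78413/19 ≈ 14.738*I)
2644817 + 719*(z + 872) = 2644817 + 719*(I*√78413/19 + 872) = 2644817 + 719*(872 + I*√78413/19) = 2644817 + (626968 + 719*I*√78413/19) = 3271785 + 719*I*√78413/19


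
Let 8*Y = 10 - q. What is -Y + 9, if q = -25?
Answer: 37/8 ≈ 4.6250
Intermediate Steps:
Y = 35/8 (Y = (10 - 1*(-25))/8 = (10 + 25)/8 = (1/8)*35 = 35/8 ≈ 4.3750)
-Y + 9 = -1*35/8 + 9 = -35/8 + 9 = 37/8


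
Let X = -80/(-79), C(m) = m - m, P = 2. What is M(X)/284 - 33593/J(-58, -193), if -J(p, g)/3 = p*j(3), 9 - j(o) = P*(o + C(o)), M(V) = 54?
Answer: -1189028/18531 ≈ -64.164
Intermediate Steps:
C(m) = 0
X = 80/79 (X = -80*(-1/79) = 80/79 ≈ 1.0127)
j(o) = 9 - 2*o (j(o) = 9 - 2*(o + 0) = 9 - 2*o)
J(p, g) = -9*p (J(p, g) = -3*p*(9 - 2*3) = -3*p*(9 - 6) = -3*p*3 = -9*p)
M(X)/284 - 33593/J(-58, -193) = 54/284 - 33593/((-9*(-58))) = 54*(1/284) - 33593/522 = 27/142 - 33593*1/522 = 27/142 - 33593/522 = -1189028/18531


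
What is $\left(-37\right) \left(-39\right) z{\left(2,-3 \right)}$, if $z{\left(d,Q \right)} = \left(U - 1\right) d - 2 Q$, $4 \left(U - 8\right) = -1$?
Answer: $\frac{56277}{2} \approx 28139.0$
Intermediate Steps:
$U = \frac{31}{4}$ ($U = 8 + \frac{1}{4} \left(-1\right) = 8 - \frac{1}{4} = \frac{31}{4} \approx 7.75$)
$z{\left(d,Q \right)} = - 2 Q + \frac{27 d}{4}$ ($z{\left(d,Q \right)} = \left(\frac{31}{4} - 1\right) d - 2 Q = \frac{27 d}{4} - 2 Q = - 2 Q + \frac{27 d}{4}$)
$\left(-37\right) \left(-39\right) z{\left(2,-3 \right)} = \left(-37\right) \left(-39\right) \left(\left(-2\right) \left(-3\right) + \frac{27}{4} \cdot 2\right) = 1443 \left(6 + \frac{27}{2}\right) = 1443 \cdot \frac{39}{2} = \frac{56277}{2}$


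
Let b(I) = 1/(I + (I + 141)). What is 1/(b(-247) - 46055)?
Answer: -353/16257416 ≈ -2.1713e-5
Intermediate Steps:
b(I) = 1/(141 + 2*I) (b(I) = 1/(I + (141 + I)) = 1/(141 + 2*I))
1/(b(-247) - 46055) = 1/(1/(141 + 2*(-247)) - 46055) = 1/(1/(141 - 494) - 46055) = 1/(1/(-353) - 46055) = 1/(-1/353 - 46055) = 1/(-16257416/353) = -353/16257416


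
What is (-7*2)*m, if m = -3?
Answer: 42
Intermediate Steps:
(-7*2)*m = -7*2*(-3) = -14*(-3) = 42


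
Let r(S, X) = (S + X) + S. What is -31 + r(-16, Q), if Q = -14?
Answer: -77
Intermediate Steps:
r(S, X) = X + 2*S
-31 + r(-16, Q) = -31 + (-14 + 2*(-16)) = -31 + (-14 - 32) = -31 - 46 = -77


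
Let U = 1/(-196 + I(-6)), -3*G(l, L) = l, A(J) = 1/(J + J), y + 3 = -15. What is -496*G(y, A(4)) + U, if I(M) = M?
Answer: -601153/202 ≈ -2976.0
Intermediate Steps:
y = -18 (y = -3 - 15 = -18)
A(J) = 1/(2*J)
G(l, L) = -l/3
U = -1/202 (U = 1/(-196 - 6) = 1/(-202) = -1/202 ≈ -0.0049505)
-496*G(y, A(4)) + U = -(-496)*(-18)/3 - 1/202 = -496*6 - 1/202 = -2976 - 1/202 = -601153/202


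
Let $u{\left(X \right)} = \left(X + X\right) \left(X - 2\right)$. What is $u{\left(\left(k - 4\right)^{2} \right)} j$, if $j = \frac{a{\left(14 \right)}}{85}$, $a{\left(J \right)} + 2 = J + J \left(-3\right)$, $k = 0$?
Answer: $- \frac{2688}{17} \approx -158.12$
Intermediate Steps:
$u{\left(X \right)} = 2 X \left(-2 + X\right)$
$a{\left(J \right)} = -2 - 2 J$ ($a{\left(J \right)} = -2 + \left(J + J \left(-3\right)\right) = -2 + \left(J - 3 J\right) = -2 - 2 J$)
$j = - \frac{6}{17}$ ($j = \frac{-2 - 28}{85} = \left(-2 - 28\right) \frac{1}{85} = \left(-30\right) \frac{1}{85} = - \frac{6}{17} \approx -0.35294$)
$u{\left(\left(k - 4\right)^{2} \right)} j = 2 \left(0 - 4\right)^{2} \left(-2 + \left(0 - 4\right)^{2}\right) \left(- \frac{6}{17}\right) = 2 \left(-4\right)^{2} \left(-2 + \left(-4\right)^{2}\right) \left(- \frac{6}{17}\right) = 2 \cdot 16 \left(-2 + 16\right) \left(- \frac{6}{17}\right) = 2 \cdot 16 \cdot 14 \left(- \frac{6}{17}\right) = 448 \left(- \frac{6}{17}\right) = - \frac{2688}{17}$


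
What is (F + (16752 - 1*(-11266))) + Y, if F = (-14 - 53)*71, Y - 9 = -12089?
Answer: 11181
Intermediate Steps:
Y = -12080 (Y = 9 - 12089 = -12080)
F = -4757 (F = -67*71 = -4757)
(F + (16752 - 1*(-11266))) + Y = (-4757 + (16752 - 1*(-11266))) - 12080 = (-4757 + (16752 + 11266)) - 12080 = (-4757 + 28018) - 12080 = 23261 - 12080 = 11181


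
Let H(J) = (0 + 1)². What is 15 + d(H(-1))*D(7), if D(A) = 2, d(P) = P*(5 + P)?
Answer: 27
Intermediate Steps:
H(J) = 1 (H(J) = 1² = 1)
15 + d(H(-1))*D(7) = 15 + (1*(5 + 1))*2 = 15 + (1*6)*2 = 15 + 6*2 = 15 + 12 = 27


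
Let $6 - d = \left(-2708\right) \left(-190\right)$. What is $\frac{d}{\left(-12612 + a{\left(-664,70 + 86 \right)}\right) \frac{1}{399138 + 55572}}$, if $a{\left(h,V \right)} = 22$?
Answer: $\frac{23395466094}{1259} \approx 1.8583 \cdot 10^{7}$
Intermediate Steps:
$d = -514514$ ($d = 6 - \left(-2708\right) \left(-190\right) = 6 - 514520 = -514514$)
$\frac{d}{\left(-12612 + a{\left(-664,70 + 86 \right)}\right) \frac{1}{399138 + 55572}} = - \frac{514514}{\left(-12612 + 22\right) \frac{1}{399138 + 55572}} = - \frac{514514}{\left(-12590\right) \frac{1}{454710}} = - \frac{514514}{- \frac{1259}{45471}} = \left(-514514\right) \left(- \frac{45471}{1259}\right) = \frac{23395466094}{1259}$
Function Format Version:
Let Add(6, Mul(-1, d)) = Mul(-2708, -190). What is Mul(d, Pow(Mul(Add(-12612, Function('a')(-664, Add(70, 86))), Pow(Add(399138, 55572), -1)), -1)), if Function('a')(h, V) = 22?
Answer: Rational(23395466094, 1259) ≈ 1.8583e+7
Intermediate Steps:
d = -514514 (d = Add(6, Mul(-1, Mul(-2708, -190))) = Add(6, Mul(-1, 514520)) = Add(6, -514520) = -514514)
Mul(d, Pow(Mul(Add(-12612, Function('a')(-664, Add(70, 86))), Pow(Add(399138, 55572), -1)), -1)) = Mul(-514514, Pow(Mul(Add(-12612, 22), Pow(Add(399138, 55572), -1)), -1)) = Mul(-514514, Pow(Mul(-12590, Pow(454710, -1)), -1)) = Mul(-514514, Pow(Mul(-12590, Rational(1, 454710)), -1)) = Mul(-514514, Pow(Rational(-1259, 45471), -1)) = Mul(-514514, Rational(-45471, 1259)) = Rational(23395466094, 1259)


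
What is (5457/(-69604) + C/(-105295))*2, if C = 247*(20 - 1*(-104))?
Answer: -2706426127/3664476590 ≈ -0.73856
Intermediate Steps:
C = 30628 (C = 247*(20 + 104) = 247*124 = 30628)
(5457/(-69604) + C/(-105295))*2 = (5457/(-69604) + 30628/(-105295))*2 = (5457*(-1/69604) + 30628*(-1/105295))*2 = (-5457/69604 - 30628/105295)*2 = -2706426127/7328953180*2 = -2706426127/3664476590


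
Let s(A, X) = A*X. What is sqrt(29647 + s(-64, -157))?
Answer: sqrt(39695) ≈ 199.24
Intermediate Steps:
sqrt(29647 + s(-64, -157)) = sqrt(29647 - 64*(-157)) = sqrt(29647 + 10048) = sqrt(39695)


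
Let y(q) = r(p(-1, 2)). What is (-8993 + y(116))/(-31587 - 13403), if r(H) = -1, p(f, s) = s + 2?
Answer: 4497/22495 ≈ 0.19991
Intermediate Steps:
p(f, s) = 2 + s
y(q) = -1
(-8993 + y(116))/(-31587 - 13403) = (-8993 - 1)/(-31587 - 13403) = -8994/(-44990) = -8994*(-1/44990) = 4497/22495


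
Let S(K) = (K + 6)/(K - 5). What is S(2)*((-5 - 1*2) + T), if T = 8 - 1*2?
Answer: 8/3 ≈ 2.6667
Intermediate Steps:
T = 6 (T = 8 - 2 = 6)
S(K) = (6 + K)/(-5 + K)
S(2)*((-5 - 1*2) + T) = ((6 + 2)/(-5 + 2))*((-5 - 1*2) + 6) = (8/(-3))*((-5 - 2) + 6) = (-1/3*8)*(-7 + 6) = -8/3*(-1) = 8/3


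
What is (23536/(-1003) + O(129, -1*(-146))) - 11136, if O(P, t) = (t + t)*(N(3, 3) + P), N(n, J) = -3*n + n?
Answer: 24830804/1003 ≈ 24757.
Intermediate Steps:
N(n, J) = -2*n
O(P, t) = 2*t*(-6 + P) (O(P, t) = (t + t)*(-2*3 + P) = (2*t)*(-6 + P) = 2*t*(-6 + P))
(23536/(-1003) + O(129, -1*(-146))) - 11136 = (23536/(-1003) + 2*(-1*(-146))*(-6 + 129)) - 11136 = (23536*(-1/1003) + 2*146*123) - 11136 = (-23536/1003 + 35916) - 11136 = 36000212/1003 - 11136 = 24830804/1003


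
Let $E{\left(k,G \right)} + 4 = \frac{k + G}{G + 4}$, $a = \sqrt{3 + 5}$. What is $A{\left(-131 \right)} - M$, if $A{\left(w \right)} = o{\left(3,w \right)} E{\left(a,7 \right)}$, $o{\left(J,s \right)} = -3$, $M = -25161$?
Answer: $\frac{276882}{11} - \frac{6 \sqrt{2}}{11} \approx 25170.0$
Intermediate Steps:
$a = 2 \sqrt{2}$ ($a = \sqrt{8} = 2 \sqrt{2} \approx 2.8284$)
$E{\left(k,G \right)} = -4 + \frac{G + k}{4 + G}$ ($E{\left(k,G \right)} = -4 + \frac{k + G}{G + 4} = -4 + \frac{G + k}{4 + G}$)
$A{\left(w \right)} = \frac{111}{11} - \frac{6 \sqrt{2}}{11}$ ($A{\left(w \right)} = - 3 \frac{-16 + 2 \sqrt{2} - 21}{4 + 7} = - 3 \frac{-16 + 2 \sqrt{2} - 21}{11} = - 3 \frac{-37 + 2 \sqrt{2}}{11} = - 3 \left(- \frac{37}{11} + \frac{2 \sqrt{2}}{11}\right) = \frac{111}{11} - \frac{6 \sqrt{2}}{11}$)
$A{\left(-131 \right)} - M = \left(\frac{111}{11} - \frac{6 \sqrt{2}}{11}\right) - -25161 = \left(\frac{111}{11} - \frac{6 \sqrt{2}}{11}\right) + 25161 = \frac{276882}{11} - \frac{6 \sqrt{2}}{11}$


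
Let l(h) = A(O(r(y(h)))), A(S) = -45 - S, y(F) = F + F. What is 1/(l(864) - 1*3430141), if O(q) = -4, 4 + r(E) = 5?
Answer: -1/3430182 ≈ -2.9153e-7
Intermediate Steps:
y(F) = 2*F
r(E) = 1 (r(E) = -4 + 5 = 1)
l(h) = -41 (l(h) = -45 - 1*(-4) = -45 + 4 = -41)
1/(l(864) - 1*3430141) = 1/(-41 - 1*3430141) = 1/(-41 - 3430141) = 1/(-3430182) = -1/3430182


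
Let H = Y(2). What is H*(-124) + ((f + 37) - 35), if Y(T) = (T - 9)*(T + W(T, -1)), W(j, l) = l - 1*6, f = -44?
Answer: -4382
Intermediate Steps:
W(j, l) = -6 + l (W(j, l) = l - 6 = -6 + l)
Y(T) = (-9 + T)*(-7 + T) (Y(T) = (T - 9)*(T + (-6 - 1)) = (-9 + T)*(T - 7) = (-9 + T)*(-7 + T))
H = 35 (H = 63 + 2² - 16*2 = 63 + 4 - 32 = 35)
H*(-124) + ((f + 37) - 35) = 35*(-124) + ((-44 + 37) - 35) = -4340 + (-7 - 35) = -4340 - 42 = -4382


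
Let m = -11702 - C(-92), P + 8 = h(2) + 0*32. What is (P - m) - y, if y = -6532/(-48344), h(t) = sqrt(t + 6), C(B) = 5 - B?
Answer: 142504393/12086 + 2*sqrt(2) ≈ 11794.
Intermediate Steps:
h(t) = sqrt(6 + t)
P = -8 + 2*sqrt(2) (P = -8 + (sqrt(6 + 2) + 0*32) = -8 + (sqrt(8) + 0) = -8 + (2*sqrt(2) + 0) = -8 + 2*sqrt(2) ≈ -5.1716)
y = 1633/12086 (y = -6532*(-1/48344) = 1633/12086 ≈ 0.13511)
m = -11799 (m = -11702 - (5 - 1*(-92)) = -11702 - (5 + 92) = -11702 - 1*97 = -11702 - 97 = -11799)
(P - m) - y = ((-8 + 2*sqrt(2)) - 1*(-11799)) - 1*1633/12086 = ((-8 + 2*sqrt(2)) + 11799) - 1633/12086 = (11791 + 2*sqrt(2)) - 1633/12086 = 142504393/12086 + 2*sqrt(2)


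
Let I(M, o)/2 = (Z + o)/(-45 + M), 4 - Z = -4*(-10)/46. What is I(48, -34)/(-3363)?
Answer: 1420/232047 ≈ 0.0061195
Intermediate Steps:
Z = 72/23 (Z = 4 - (-4*(-10))/46 = 4 - 40/46 = 4 - 1*20/23 = 4 - 20/23 = 72/23 ≈ 3.1304)
I(M, o) = 2*(72/23 + o)/(-45 + M) (I(M, o) = 2*((72/23 + o)/(-45 + M)) = 2*(72/23 + o)/(-45 + M))
I(48, -34)/(-3363) = (2*(72 + 23*(-34))/(23*(-45 + 48)))/(-3363) = ((2/23)*(72 - 782)/3)*(-1/3363) = ((2/23)*(1/3)*(-710))*(-1/3363) = -1420/69*(-1/3363) = 1420/232047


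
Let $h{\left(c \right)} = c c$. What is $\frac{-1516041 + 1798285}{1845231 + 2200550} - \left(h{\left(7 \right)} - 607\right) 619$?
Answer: $\frac{1397421131206}{4045781} \approx 3.454 \cdot 10^{5}$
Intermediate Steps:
$h{\left(c \right)} = c^{2}$
$\frac{-1516041 + 1798285}{1845231 + 2200550} - \left(h{\left(7 \right)} - 607\right) 619 = \frac{-1516041 + 1798285}{1845231 + 2200550} - \left(7^{2} - 607\right) 619 = \frac{282244}{4045781} - \left(49 - 607\right) 619 = 282244 \cdot \frac{1}{4045781} - \left(-558\right) 619 = \frac{282244}{4045781} - -345402 = \frac{282244}{4045781} + 345402 = \frac{1397421131206}{4045781}$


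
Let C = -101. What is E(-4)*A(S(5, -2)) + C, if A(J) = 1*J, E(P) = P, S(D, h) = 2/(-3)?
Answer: -295/3 ≈ -98.333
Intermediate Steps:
S(D, h) = -⅔ (S(D, h) = 2*(-⅓) = -⅔)
A(J) = J
E(-4)*A(S(5, -2)) + C = -4*(-⅔) - 101 = 8/3 - 101 = -295/3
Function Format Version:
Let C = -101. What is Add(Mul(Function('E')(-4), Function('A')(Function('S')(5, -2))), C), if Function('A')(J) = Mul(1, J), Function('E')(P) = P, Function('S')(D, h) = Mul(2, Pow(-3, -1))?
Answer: Rational(-295, 3) ≈ -98.333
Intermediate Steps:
Function('S')(D, h) = Rational(-2, 3) (Function('S')(D, h) = Mul(2, Rational(-1, 3)) = Rational(-2, 3))
Function('A')(J) = J
Add(Mul(Function('E')(-4), Function('A')(Function('S')(5, -2))), C) = Add(Mul(-4, Rational(-2, 3)), -101) = Add(Rational(8, 3), -101) = Rational(-295, 3)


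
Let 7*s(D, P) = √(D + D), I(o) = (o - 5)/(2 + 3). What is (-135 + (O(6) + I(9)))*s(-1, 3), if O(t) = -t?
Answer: -701*I*√2/35 ≈ -28.325*I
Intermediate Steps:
I(o) = -1 + o/5 (I(o) = (-5 + o)/5 = (-5 + o)*(⅕) = -1 + o/5)
s(D, P) = √2*√D/7 (s(D, P) = √(D + D)/7 = √(2*D)/7 = (√2*√D)/7 = √2*√D/7)
(-135 + (O(6) + I(9)))*s(-1, 3) = (-135 + (-1*6 + (-1 + (⅕)*9)))*(√2*√(-1)/7) = (-135 + (-6 + (-1 + 9/5)))*(√2*I/7) = (-135 + (-6 + ⅘))*(I*√2/7) = (-135 - 26/5)*(I*√2/7) = -701*I*√2/35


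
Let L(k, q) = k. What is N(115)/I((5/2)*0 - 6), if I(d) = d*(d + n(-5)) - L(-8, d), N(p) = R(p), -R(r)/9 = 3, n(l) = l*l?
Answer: 27/106 ≈ 0.25472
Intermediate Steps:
n(l) = l²
R(r) = -27 (R(r) = -9*3 = -27)
N(p) = -27
I(d) = 8 + d*(25 + d) (I(d) = d*(d + (-5)²) - 1*(-8) = d*(d + 25) + 8 = d*(25 + d) + 8 = 8 + d*(25 + d))
N(115)/I((5/2)*0 - 6) = -27/(8 + ((5/2)*0 - 6)² + 25*((5/2)*0 - 6)) = -27/(8 + (0 - 6)² + 25*(0 - 6)) = -27/(8 + (-6)² + 25*(-6)) = -27/(8 + 36 - 150) = -27/(-106) = -27*(-1/106) = 27/106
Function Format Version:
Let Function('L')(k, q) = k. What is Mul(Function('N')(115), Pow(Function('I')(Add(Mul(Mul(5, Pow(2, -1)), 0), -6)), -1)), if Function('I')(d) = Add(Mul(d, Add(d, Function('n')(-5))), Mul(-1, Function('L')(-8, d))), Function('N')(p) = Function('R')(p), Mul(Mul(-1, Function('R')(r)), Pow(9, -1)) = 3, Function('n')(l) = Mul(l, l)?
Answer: Rational(27, 106) ≈ 0.25472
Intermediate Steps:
Function('n')(l) = Pow(l, 2)
Function('R')(r) = -27 (Function('R')(r) = Mul(-9, 3) = -27)
Function('N')(p) = -27
Function('I')(d) = Add(8, Mul(d, Add(25, d))) (Function('I')(d) = Add(Mul(d, Add(d, Pow(-5, 2))), Mul(-1, -8)) = Add(Mul(d, Add(d, 25)), 8) = Add(Mul(d, Add(25, d)), 8) = Add(8, Mul(d, Add(25, d))))
Mul(Function('N')(115), Pow(Function('I')(Add(Mul(Mul(5, Pow(2, -1)), 0), -6)), -1)) = Mul(-27, Pow(Add(8, Pow(Add(Mul(Mul(5, Pow(2, -1)), 0), -6), 2), Mul(25, Add(Mul(Mul(5, Pow(2, -1)), 0), -6))), -1)) = Mul(-27, Pow(Add(8, Pow(Add(Mul(Mul(5, Rational(1, 2)), 0), -6), 2), Mul(25, Add(Mul(Mul(5, Rational(1, 2)), 0), -6))), -1)) = Mul(-27, Pow(Add(8, Pow(Add(Mul(Rational(5, 2), 0), -6), 2), Mul(25, Add(Mul(Rational(5, 2), 0), -6))), -1)) = Mul(-27, Pow(Add(8, Pow(Add(0, -6), 2), Mul(25, Add(0, -6))), -1)) = Mul(-27, Pow(Add(8, Pow(-6, 2), Mul(25, -6)), -1)) = Mul(-27, Pow(Add(8, 36, -150), -1)) = Mul(-27, Pow(-106, -1)) = Mul(-27, Rational(-1, 106)) = Rational(27, 106)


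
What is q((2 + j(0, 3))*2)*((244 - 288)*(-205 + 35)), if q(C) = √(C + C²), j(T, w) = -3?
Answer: 7480*√2 ≈ 10578.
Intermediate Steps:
q((2 + j(0, 3))*2)*((244 - 288)*(-205 + 35)) = √(((2 - 3)*2)*(1 + (2 - 3)*2))*((244 - 288)*(-205 + 35)) = √((-1*2)*(1 - 1*2))*(-44*(-170)) = √(-2*(1 - 2))*7480 = √(-2*(-1))*7480 = √2*7480 = 7480*√2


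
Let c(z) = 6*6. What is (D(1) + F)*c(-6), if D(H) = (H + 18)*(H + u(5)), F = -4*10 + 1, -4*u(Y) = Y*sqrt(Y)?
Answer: -720 - 855*sqrt(5) ≈ -2631.8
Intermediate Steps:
c(z) = 36
u(Y) = -Y**(3/2)/4 (u(Y) = -Y*sqrt(Y)/4 = -Y**(3/2)/4)
F = -39 (F = -40 + 1 = -39)
D(H) = (18 + H)*(H - 5*sqrt(5)/4) (D(H) = (H + 18)*(H - 5*sqrt(5)/4) = (18 + H)*(H - 5*sqrt(5)/4))
(D(1) + F)*c(-6) = ((1**2 + 18*1 - 45*sqrt(5)/2 - 5/4*1*sqrt(5)) - 39)*36 = ((1 + 18 - 45*sqrt(5)/2 - 5*sqrt(5)/4) - 39)*36 = ((19 - 95*sqrt(5)/4) - 39)*36 = (-20 - 95*sqrt(5)/4)*36 = -720 - 855*sqrt(5)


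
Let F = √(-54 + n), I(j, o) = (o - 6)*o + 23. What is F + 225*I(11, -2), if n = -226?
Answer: 8775 + 2*I*√70 ≈ 8775.0 + 16.733*I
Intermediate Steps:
I(j, o) = 23 + o*(-6 + o) (I(j, o) = (-6 + o)*o + 23 = o*(-6 + o) + 23 = 23 + o*(-6 + o))
F = 2*I*√70 (F = √(-54 - 226) = √(-280) = 2*I*√70 ≈ 16.733*I)
F + 225*I(11, -2) = 2*I*√70 + 225*(23 + (-2)² - 6*(-2)) = 2*I*√70 + 225*(23 + 4 + 12) = 2*I*√70 + 225*39 = 2*I*√70 + 8775 = 8775 + 2*I*√70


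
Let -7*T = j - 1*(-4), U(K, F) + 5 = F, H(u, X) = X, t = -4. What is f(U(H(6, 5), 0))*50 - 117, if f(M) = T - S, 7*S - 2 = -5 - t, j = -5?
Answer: -117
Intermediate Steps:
U(K, F) = -5 + F
S = ⅐ (S = 2/7 + (-5 - 1*(-4))/7 = 2/7 + (-5 + 4)/7 = 2/7 + (⅐)*(-1) = 2/7 - ⅐ = ⅐ ≈ 0.14286)
T = ⅐ (T = -(-5 - 1*(-4))/7 = -(-5 + 4)/7 = -⅐*(-1) = ⅐ ≈ 0.14286)
f(M) = 0 (f(M) = ⅐ - 1*⅐ = ⅐ - ⅐ = 0)
f(U(H(6, 5), 0))*50 - 117 = 0*50 - 117 = 0 - 117 = -117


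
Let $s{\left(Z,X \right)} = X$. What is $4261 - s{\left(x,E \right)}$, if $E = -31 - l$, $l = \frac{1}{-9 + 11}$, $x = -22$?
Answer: $\frac{8585}{2} \approx 4292.5$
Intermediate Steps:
$l = \frac{1}{2} \approx 0.5$
$E = - \frac{63}{2}$ ($E = -31 - \frac{1}{2} = - \frac{63}{2} \approx -31.5$)
$4261 - s{\left(x,E \right)} = 4261 - - \frac{63}{2} = 4261 + \frac{63}{2} = \frac{8585}{2}$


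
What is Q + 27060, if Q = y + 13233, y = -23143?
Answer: 17150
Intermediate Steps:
Q = -9910 (Q = -23143 + 13233 = -9910)
Q + 27060 = -9910 + 27060 = 17150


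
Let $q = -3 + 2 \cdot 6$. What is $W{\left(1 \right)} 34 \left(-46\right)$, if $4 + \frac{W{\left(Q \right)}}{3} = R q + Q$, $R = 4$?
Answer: $-154836$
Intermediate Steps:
$q = 9$ ($q = -3 + 12 = 9$)
$W{\left(Q \right)} = 96 + 3 Q$ ($W{\left(Q \right)} = -12 + 3 \left(4 \cdot 9 + Q\right) = -12 + 3 \left(36 + Q\right) = -12 + \left(108 + 3 Q\right) = 96 + 3 Q$)
$W{\left(1 \right)} 34 \left(-46\right) = \left(96 + 3 \cdot 1\right) 34 \left(-46\right) = \left(96 + 3\right) 34 \left(-46\right) = 99 \cdot 34 \left(-46\right) = 3366 \left(-46\right) = -154836$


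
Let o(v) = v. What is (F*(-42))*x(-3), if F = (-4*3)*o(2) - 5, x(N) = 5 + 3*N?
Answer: -4872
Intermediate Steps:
F = -29 (F = -4*3*2 - 5 = -12*2 - 5 = -24 - 5 = -29)
(F*(-42))*x(-3) = (-29*(-42))*(5 + 3*(-3)) = 1218*(5 - 9) = 1218*(-4) = -4872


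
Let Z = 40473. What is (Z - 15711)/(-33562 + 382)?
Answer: -4127/5530 ≈ -0.74629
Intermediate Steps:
(Z - 15711)/(-33562 + 382) = (40473 - 15711)/(-33562 + 382) = 24762/(-33180) = 24762*(-1/33180) = -4127/5530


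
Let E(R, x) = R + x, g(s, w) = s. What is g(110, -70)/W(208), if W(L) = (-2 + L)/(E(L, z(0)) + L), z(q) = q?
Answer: 22880/103 ≈ 222.14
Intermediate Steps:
W(L) = (-2 + L)/(2*L) (W(L) = (-2 + L)/((L + 0) + L) = (-2 + L)/(L + L) = (-2 + L)/((2*L)) = (-2 + L)*(1/(2*L)) = (-2 + L)/(2*L))
g(110, -70)/W(208) = 110/(((1/2)*(-2 + 208)/208)) = 110/(((1/2)*(1/208)*206)) = 110/(103/208) = 110*(208/103) = 22880/103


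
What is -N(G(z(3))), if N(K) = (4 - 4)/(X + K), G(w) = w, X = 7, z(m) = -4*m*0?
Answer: 0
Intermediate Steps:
z(m) = 0
N(K) = 0 (N(K) = (4 - 4)/(7 + K) = 0/(7 + K) = 0)
-N(G(z(3))) = -1*0 = 0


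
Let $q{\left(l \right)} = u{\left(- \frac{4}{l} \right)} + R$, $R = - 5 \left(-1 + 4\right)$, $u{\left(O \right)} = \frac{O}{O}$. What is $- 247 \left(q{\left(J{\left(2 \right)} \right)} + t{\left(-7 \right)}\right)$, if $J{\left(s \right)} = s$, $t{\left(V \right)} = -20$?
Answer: $8398$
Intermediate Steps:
$u{\left(O \right)} = 1$
$R = -15$ ($R = \left(-5\right) 3 = -15$)
$q{\left(l \right)} = -14$ ($q{\left(l \right)} = 1 - 15 = -14$)
$- 247 \left(q{\left(J{\left(2 \right)} \right)} + t{\left(-7 \right)}\right) = - 247 \left(-14 - 20\right) = \left(-247\right) \left(-34\right) = 8398$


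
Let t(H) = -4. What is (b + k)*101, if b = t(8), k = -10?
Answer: -1414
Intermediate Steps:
b = -4
(b + k)*101 = (-4 - 10)*101 = -14*101 = -1414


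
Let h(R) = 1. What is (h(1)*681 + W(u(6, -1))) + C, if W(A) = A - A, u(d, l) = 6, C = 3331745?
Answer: 3332426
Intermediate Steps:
W(A) = 0
(h(1)*681 + W(u(6, -1))) + C = (1*681 + 0) + 3331745 = (681 + 0) + 3331745 = 681 + 3331745 = 3332426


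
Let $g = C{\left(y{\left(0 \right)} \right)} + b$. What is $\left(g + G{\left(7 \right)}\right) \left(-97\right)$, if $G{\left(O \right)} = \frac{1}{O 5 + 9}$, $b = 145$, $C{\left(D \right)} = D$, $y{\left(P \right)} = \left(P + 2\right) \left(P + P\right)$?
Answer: $- \frac{618957}{44} \approx -14067.0$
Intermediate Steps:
$y{\left(P \right)} = 2 P \left(2 + P\right)$ ($y{\left(P \right)} = \left(2 + P\right) 2 P = 2 P \left(2 + P\right)$)
$G{\left(O \right)} = \frac{1}{9 + 5 O}$ ($G{\left(O \right)} = \frac{1}{5 O + 9} = \frac{1}{9 + 5 O}$)
$g = 145$ ($g = 2 \cdot 0 \left(2 + 0\right) + 145 = 2 \cdot 0 \cdot 2 + 145 = 0 + 145 = 145$)
$\left(g + G{\left(7 \right)}\right) \left(-97\right) = \left(145 + \frac{1}{9 + 5 \cdot 7}\right) \left(-97\right) = \left(145 + \frac{1}{9 + 35}\right) \left(-97\right) = \left(145 + \frac{1}{44}\right) \left(-97\right) = \frac{6381}{44} \left(-97\right) = - \frac{618957}{44}$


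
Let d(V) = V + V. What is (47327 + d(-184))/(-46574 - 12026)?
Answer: -46959/58600 ≈ -0.80135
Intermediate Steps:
d(V) = 2*V
(47327 + d(-184))/(-46574 - 12026) = (47327 + 2*(-184))/(-46574 - 12026) = (47327 - 368)/(-58600) = 46959*(-1/58600) = -46959/58600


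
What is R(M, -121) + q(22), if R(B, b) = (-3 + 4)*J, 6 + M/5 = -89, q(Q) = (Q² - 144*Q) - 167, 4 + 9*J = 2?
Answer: -25661/9 ≈ -2851.2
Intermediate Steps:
J = -2/9 (J = -4/9 + (⅑)*2 = -4/9 + 2/9 = -2/9 ≈ -0.22222)
q(Q) = -167 + Q² - 144*Q
M = -475 (M = -30 + 5*(-89) = -30 - 445 = -475)
R(B, b) = -2/9 (R(B, b) = (-3 + 4)*(-2/9) = 1*(-2/9) = -2/9)
R(M, -121) + q(22) = -2/9 + (-167 + 22² - 144*22) = -2/9 + (-167 + 484 - 3168) = -2/9 - 2851 = -25661/9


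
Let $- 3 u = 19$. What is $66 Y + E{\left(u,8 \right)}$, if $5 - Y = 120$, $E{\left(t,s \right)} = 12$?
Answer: $-7578$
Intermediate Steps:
$u = - \frac{19}{3}$ ($u = \left(- \frac{1}{3}\right) 19 = - \frac{19}{3} \approx -6.3333$)
$Y = -115$ ($Y = 5 - 120 = -115$)
$66 Y + E{\left(u,8 \right)} = 66 \left(-115\right) + 12 = -7590 + 12 = -7578$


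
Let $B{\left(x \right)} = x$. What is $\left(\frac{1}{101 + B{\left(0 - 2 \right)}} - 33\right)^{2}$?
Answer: $\frac{10666756}{9801} \approx 1088.3$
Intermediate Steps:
$\left(\frac{1}{101 + B{\left(0 - 2 \right)}} - 33\right)^{2} = \left(\frac{1}{101 + \left(0 - 2\right)} - 33\right)^{2} = \left(\frac{1}{101 - 2} - 33\right)^{2} = \left(\frac{1}{99} - 33\right)^{2} = \left(- \frac{3266}{99}\right)^{2} = \frac{10666756}{9801}$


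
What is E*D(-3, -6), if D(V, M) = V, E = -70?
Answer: 210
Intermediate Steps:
E*D(-3, -6) = -70*(-3) = 210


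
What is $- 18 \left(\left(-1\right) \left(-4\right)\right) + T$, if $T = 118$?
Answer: $46$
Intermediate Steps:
$- 18 \left(\left(-1\right) \left(-4\right)\right) + T = - 18 \left(\left(-1\right) \left(-4\right)\right) + 118 = \left(-18\right) 4 + 118 = -72 + 118 = 46$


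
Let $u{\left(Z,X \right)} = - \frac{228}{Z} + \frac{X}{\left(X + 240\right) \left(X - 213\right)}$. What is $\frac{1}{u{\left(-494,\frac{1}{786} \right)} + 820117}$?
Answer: $\frac{410562233861}{336709257037633301} \approx 1.2193 \cdot 10^{-6}$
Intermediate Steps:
$u{\left(Z,X \right)} = - \frac{228}{Z} + \frac{X}{\left(-213 + X\right) \left(240 + X\right)}$ ($u{\left(Z,X \right)} = - \frac{228}{Z} + \frac{X}{\left(240 + X\right) \left(-213 + X\right)} = - \frac{228}{Z} + \frac{X}{\left(-213 + X\right) \left(240 + X\right)}$)
$\frac{1}{u{\left(-494,\frac{1}{786} \right)} + 820117} = \frac{1}{\frac{11655360 - \frac{6156}{786} - 228 \left(\frac{1}{786}\right)^{2} + \frac{1}{786} \left(-494\right)}{\left(-494\right) \left(-51120 + \left(\frac{1}{786}\right)^{2} + \frac{27}{786}\right)} + 820117} = \frac{1}{- \frac{11655360 - \frac{1026}{131} - \frac{228}{617796} + \frac{1}{786} \left(-494\right)}{494 \left(-51120 + \left(\frac{1}{786}\right)^{2} + 27 \cdot \frac{1}{786}\right)} + 820117} = \frac{1}{- \frac{11655360 - \frac{1026}{131} - \frac{19}{51483} - \frac{247}{393}}{494 \left(-51120 + \frac{1}{617796} + \frac{9}{262}\right)} + 820117} = \frac{1}{- \frac{11655360 - \frac{1026}{131} - \frac{19}{51483} - \frac{247}{393}}{494 \left(- \frac{31581710297}{617796}\right)} + 820117} = \frac{1}{\left(- \frac{1}{494}\right) \left(- \frac{617796}{31581710297}\right) \frac{200017487762}{17161} + 820117} = \frac{1}{\frac{189490251564}{410562233861} + 820117} = \frac{1}{\frac{336709257037633301}{410562233861}} = \frac{410562233861}{336709257037633301}$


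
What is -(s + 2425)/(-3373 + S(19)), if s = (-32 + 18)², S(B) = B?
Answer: 2621/3354 ≈ 0.78146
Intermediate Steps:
s = 196 (s = (-14)² = 196)
-(s + 2425)/(-3373 + S(19)) = -(196 + 2425)/(-3373 + 19) = -2621/(-3354) = -2621*(-1)/3354 = -1*(-2621/3354) = 2621/3354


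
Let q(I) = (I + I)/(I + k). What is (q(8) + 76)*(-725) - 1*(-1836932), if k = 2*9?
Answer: 23158016/13 ≈ 1.7814e+6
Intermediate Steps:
k = 18
q(I) = 2*I/(18 + I) (q(I) = (I + I)/(I + 18) = (2*I)/(18 + I) = 2*I/(18 + I))
(q(8) + 76)*(-725) - 1*(-1836932) = (2*8/(18 + 8) + 76)*(-725) - 1*(-1836932) = (2*8/26 + 76)*(-725) + 1836932 = (2*8*(1/26) + 76)*(-725) + 1836932 = (8/13 + 76)*(-725) + 1836932 = (996/13)*(-725) + 1836932 = -722100/13 + 1836932 = 23158016/13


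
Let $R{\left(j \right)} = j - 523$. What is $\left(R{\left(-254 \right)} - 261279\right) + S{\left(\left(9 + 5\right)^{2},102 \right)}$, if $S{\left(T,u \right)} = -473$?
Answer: $-262529$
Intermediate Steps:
$R{\left(j \right)} = -523 + j$
$\left(R{\left(-254 \right)} - 261279\right) + S{\left(\left(9 + 5\right)^{2},102 \right)} = \left(\left(-523 - 254\right) - 261279\right) - 473 = \left(-777 - 261279\right) - 473 = -262056 - 473 = -262529$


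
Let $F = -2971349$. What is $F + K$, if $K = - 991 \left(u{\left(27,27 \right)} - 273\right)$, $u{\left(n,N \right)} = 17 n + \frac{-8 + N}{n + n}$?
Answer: $- \frac{170425279}{54} \approx -3.156 \cdot 10^{6}$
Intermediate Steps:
$u{\left(n,N \right)} = 17 n + \frac{-8 + N}{2 n}$
$K = - \frac{9972433}{54}$ ($K = - 991 \left(\frac{-8 + 27 + 34 \cdot 27^{2}}{2 \cdot 27} - 273\right) = - 991 \left(\frac{1}{2} \cdot \frac{1}{27} \left(-8 + 27 + 34 \cdot 729\right) - 273\right) = - 991 \left(\frac{1}{2} \cdot \frac{1}{27} \left(-8 + 27 + 24786\right) - 273\right) = - 991 \left(\frac{1}{2} \cdot \frac{1}{27} \cdot 24805 - 273\right) = - 991 \left(\frac{24805}{54} - 273\right) = \left(-991\right) \frac{10063}{54} = - \frac{9972433}{54} \approx -1.8467 \cdot 10^{5}$)
$F + K = -2971349 - \frac{9972433}{54} = - \frac{170425279}{54}$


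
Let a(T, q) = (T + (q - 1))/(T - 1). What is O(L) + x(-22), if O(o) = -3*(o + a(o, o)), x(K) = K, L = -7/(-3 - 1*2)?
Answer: -397/10 ≈ -39.700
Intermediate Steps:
L = 7/5 (L = -7/(-3 - 2) = -7/(-5) = -7*(-⅕) = 7/5 ≈ 1.4000)
a(T, q) = (-1 + T + q)/(-1 + T) (a(T, q) = (T + (-1 + q))/(-1 + T) = (-1 + T + q)/(-1 + T))
O(o) = -3*o - 3*(-1 + 2*o)/(-1 + o) (O(o) = -3*(o + (-1 + o + o)/(-1 + o)) = -3*(o + (-1 + 2*o)/(-1 + o)) = -3*o - 3*(-1 + 2*o)/(-1 + o))
O(L) + x(-22) = 3*(1 - 1*7/5 - (7/5)²)/(-1 + 7/5) - 22 = 3*(1 - 7/5 - 1*49/25)/(⅖) - 22 = 3*(5/2)*(1 - 7/5 - 49/25) - 22 = 3*(5/2)*(-59/25) - 22 = -177/10 - 22 = -397/10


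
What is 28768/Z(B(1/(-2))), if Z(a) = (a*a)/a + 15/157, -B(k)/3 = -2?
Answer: 155744/33 ≈ 4719.5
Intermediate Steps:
B(k) = 6 (B(k) = -3*(-2) = 6)
Z(a) = 15/157 + a (Z(a) = a²/a + 15*(1/157) = a + 15/157 = 15/157 + a)
28768/Z(B(1/(-2))) = 28768/(15/157 + 6) = 28768/(957/157) = 28768*(157/957) = 155744/33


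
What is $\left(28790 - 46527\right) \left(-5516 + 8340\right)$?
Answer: $-50089288$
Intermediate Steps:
$\left(28790 - 46527\right) \left(-5516 + 8340\right) = \left(-17737\right) 2824 = -50089288$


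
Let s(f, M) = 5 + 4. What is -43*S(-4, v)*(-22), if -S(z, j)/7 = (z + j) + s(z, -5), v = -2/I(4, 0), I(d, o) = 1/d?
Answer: 19866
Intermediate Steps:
s(f, M) = 9
v = -8 (v = -2/(1/4) = -2/¼ = -2*4 = -8)
S(z, j) = -63 - 7*j - 7*z (S(z, j) = -7*((z + j) + 9) = -7*((j + z) + 9) = -7*(9 + j + z) = -63 - 7*j - 7*z)
-43*S(-4, v)*(-22) = -43*(-63 - 7*(-8) - 7*(-4))*(-22) = -43*(-63 + 56 + 28)*(-22) = -43*21*(-22) = -903*(-22) = 19866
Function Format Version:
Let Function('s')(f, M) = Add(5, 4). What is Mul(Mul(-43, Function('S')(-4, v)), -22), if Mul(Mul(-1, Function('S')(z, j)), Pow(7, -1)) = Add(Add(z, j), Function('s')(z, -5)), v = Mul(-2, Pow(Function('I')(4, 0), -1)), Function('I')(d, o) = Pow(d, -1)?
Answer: 19866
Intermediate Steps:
Function('s')(f, M) = 9
v = -8 (v = Mul(-2, Pow(Pow(4, -1), -1)) = Mul(-2, Pow(Rational(1, 4), -1)) = Mul(-2, 4) = -8)
Function('S')(z, j) = Add(-63, Mul(-7, j), Mul(-7, z)) (Function('S')(z, j) = Mul(-7, Add(Add(z, j), 9)) = Mul(-7, Add(Add(j, z), 9)) = Mul(-7, Add(9, j, z)) = Add(-63, Mul(-7, j), Mul(-7, z)))
Mul(Mul(-43, Function('S')(-4, v)), -22) = Mul(Mul(-43, Add(-63, Mul(-7, -8), Mul(-7, -4))), -22) = Mul(Mul(-43, Add(-63, 56, 28)), -22) = Mul(Mul(-43, 21), -22) = Mul(-903, -22) = 19866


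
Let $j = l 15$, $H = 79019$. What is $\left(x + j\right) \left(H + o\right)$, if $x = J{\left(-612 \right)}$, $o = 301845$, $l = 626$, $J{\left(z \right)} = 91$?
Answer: $3610971584$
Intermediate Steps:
$x = 91$
$j = 9390$ ($j = 626 \cdot 15 = 9390$)
$\left(x + j\right) \left(H + o\right) = \left(91 + 9390\right) \left(79019 + 301845\right) = 9481 \cdot 380864 = 3610971584$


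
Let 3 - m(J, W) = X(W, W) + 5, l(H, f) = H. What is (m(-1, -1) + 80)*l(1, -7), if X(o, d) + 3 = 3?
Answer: 78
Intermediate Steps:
X(o, d) = 0 (X(o, d) = -3 + 3 = 0)
m(J, W) = -2 (m(J, W) = 3 - (0 + 5) = 3 - 1*5 = 3 - 5 = -2)
(m(-1, -1) + 80)*l(1, -7) = (-2 + 80)*1 = 78*1 = 78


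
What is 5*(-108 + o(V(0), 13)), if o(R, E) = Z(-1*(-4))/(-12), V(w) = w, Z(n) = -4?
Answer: -1615/3 ≈ -538.33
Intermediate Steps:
o(R, E) = 1/3 (o(R, E) = -4/(-12) = -4*(-1/12) = 1/3)
5*(-108 + o(V(0), 13)) = 5*(-108 + 1/3) = 5*(-323/3) = -1615/3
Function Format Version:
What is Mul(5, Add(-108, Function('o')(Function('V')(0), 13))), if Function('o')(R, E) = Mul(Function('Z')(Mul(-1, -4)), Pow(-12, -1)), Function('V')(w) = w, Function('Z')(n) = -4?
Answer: Rational(-1615, 3) ≈ -538.33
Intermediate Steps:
Function('o')(R, E) = Rational(1, 3) (Function('o')(R, E) = Mul(-4, Pow(-12, -1)) = Mul(-4, Rational(-1, 12)) = Rational(1, 3))
Mul(5, Add(-108, Function('o')(Function('V')(0), 13))) = Mul(5, Add(-108, Rational(1, 3))) = Mul(5, Rational(-323, 3)) = Rational(-1615, 3)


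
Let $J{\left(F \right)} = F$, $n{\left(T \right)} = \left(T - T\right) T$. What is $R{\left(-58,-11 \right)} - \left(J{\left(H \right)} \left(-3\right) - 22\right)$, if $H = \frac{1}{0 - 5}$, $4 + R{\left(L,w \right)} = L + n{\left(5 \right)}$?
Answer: $- \frac{203}{5} \approx -40.6$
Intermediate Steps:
$n{\left(T \right)} = 0$ ($n{\left(T \right)} = 0 T = 0$)
$R{\left(L,w \right)} = -4 + L$ ($R{\left(L,w \right)} = -4 + \left(L + 0\right) = -4 + L$)
$H = - \frac{1}{5}$ ($H = \frac{1}{-5} = - \frac{1}{5} \approx -0.2$)
$R{\left(-58,-11 \right)} - \left(J{\left(H \right)} \left(-3\right) - 22\right) = \left(-4 - 58\right) - \left(\left(- \frac{1}{5}\right) \left(-3\right) - 22\right) = -62 - \left(\frac{3}{5} - 22\right) = -62 - - \frac{107}{5} = -62 + \frac{107}{5} = - \frac{203}{5}$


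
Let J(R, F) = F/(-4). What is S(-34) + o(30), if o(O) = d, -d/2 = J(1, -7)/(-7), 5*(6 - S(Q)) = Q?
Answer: 133/10 ≈ 13.300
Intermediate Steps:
S(Q) = 6 - Q/5
J(R, F) = -F/4 (J(R, F) = F*(-¼) = -F/4)
d = ½ (d = -2*(-¼*(-7))/(-7) = -7*(-1)/(2*7) = -2*(-¼) = ½ ≈ 0.50000)
o(O) = ½
S(-34) + o(30) = (6 - ⅕*(-34)) + ½ = (6 + 34/5) + ½ = 64/5 + ½ = 133/10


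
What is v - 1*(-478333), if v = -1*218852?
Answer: 259481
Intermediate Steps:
v = -218852
v - 1*(-478333) = -218852 - 1*(-478333) = -218852 + 478333 = 259481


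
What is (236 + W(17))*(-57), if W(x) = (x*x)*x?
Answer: -293493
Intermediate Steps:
W(x) = x³ (W(x) = x²*x = x³)
(236 + W(17))*(-57) = (236 + 17³)*(-57) = (236 + 4913)*(-57) = 5149*(-57) = -293493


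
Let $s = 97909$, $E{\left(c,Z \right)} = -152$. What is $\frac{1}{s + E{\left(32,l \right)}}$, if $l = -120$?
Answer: $\frac{1}{97757} \approx 1.0229 \cdot 10^{-5}$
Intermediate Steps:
$\frac{1}{s + E{\left(32,l \right)}} = \frac{1}{97909 - 152} = \frac{1}{97757}$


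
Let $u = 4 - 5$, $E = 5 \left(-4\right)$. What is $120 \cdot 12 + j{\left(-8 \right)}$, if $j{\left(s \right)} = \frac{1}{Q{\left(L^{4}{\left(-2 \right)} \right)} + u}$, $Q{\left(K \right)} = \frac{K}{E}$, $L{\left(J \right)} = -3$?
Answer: $\frac{145420}{101} \approx 1439.8$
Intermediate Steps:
$E = -20$
$Q{\left(K \right)} = - \frac{K}{20}$ ($Q{\left(K \right)} = \frac{K}{-20} = K \left(- \frac{1}{20}\right) = - \frac{K}{20}$)
$u = -1$ ($u = 4 - 5 = -1$)
$j{\left(s \right)} = - \frac{20}{101}$ ($j{\left(s \right)} = \frac{1}{- \frac{\left(-3\right)^{4}}{20} - 1} = \frac{1}{\left(- \frac{1}{20}\right) 81 - 1} = \frac{1}{- \frac{81}{20} - 1} = \frac{1}{- \frac{101}{20}} = - \frac{20}{101}$)
$120 \cdot 12 + j{\left(-8 \right)} = 120 \cdot 12 - \frac{20}{101} = 1440 - \frac{20}{101} = \frac{145420}{101}$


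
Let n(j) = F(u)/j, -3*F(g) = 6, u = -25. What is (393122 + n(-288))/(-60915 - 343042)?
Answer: -56609569/58169808 ≈ -0.97318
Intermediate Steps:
F(g) = -2 (F(g) = -1/3*6 = -2)
n(j) = -2/j
(393122 + n(-288))/(-60915 - 343042) = (393122 - 2/(-288))/(-60915 - 343042) = (393122 - 2*(-1/288))/(-403957) = (393122 + 1/144)*(-1/403957) = (56609569/144)*(-1/403957) = -56609569/58169808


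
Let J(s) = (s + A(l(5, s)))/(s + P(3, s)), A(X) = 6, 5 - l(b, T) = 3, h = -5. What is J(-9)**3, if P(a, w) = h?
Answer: 27/2744 ≈ 0.0098397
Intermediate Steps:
P(a, w) = -5
l(b, T) = 2 (l(b, T) = 5 - 1*3 = 5 - 3 = 2)
J(s) = (6 + s)/(-5 + s) (J(s) = (s + 6)/(s - 5) = (6 + s)/(-5 + s))
J(-9)**3 = ((6 - 9)/(-5 - 9))**3 = (-3/(-14))**3 = (-1/14*(-3))**3 = (3/14)**3 = 27/2744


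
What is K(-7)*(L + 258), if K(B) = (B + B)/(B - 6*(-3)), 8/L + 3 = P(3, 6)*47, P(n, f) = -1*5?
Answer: -61396/187 ≈ -328.32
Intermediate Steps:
P(n, f) = -5
L = -4/119 (L = 8/(-3 - 5*47) = 8/(-3 - 235) = 8/(-238) = 8*(-1/238) = -4/119 ≈ -0.033613)
K(B) = 2*B/(18 + B) (K(B) = (2*B)/(B + 18) = (2*B)/(18 + B) = 2*B/(18 + B))
K(-7)*(L + 258) = (2*(-7)/(18 - 7))*(-4/119 + 258) = (2*(-7)/11)*(30698/119) = (2*(-7)*(1/11))*(30698/119) = -14/11*30698/119 = -61396/187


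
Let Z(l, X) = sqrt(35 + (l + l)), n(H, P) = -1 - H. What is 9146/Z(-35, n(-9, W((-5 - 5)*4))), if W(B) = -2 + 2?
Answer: -9146*I*sqrt(35)/35 ≈ -1546.0*I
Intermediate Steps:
W(B) = 0
Z(l, X) = sqrt(35 + 2*l)
9146/Z(-35, n(-9, W((-5 - 5)*4))) = 9146/(sqrt(35 + 2*(-35))) = 9146/(sqrt(35 - 70)) = 9146/(sqrt(-35)) = 9146/((I*sqrt(35))) = 9146*(-I*sqrt(35)/35) = -9146*I*sqrt(35)/35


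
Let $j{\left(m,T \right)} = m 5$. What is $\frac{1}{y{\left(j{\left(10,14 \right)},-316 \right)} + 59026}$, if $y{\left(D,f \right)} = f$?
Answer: $\frac{1}{58710} \approx 1.7033 \cdot 10^{-5}$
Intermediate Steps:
$j{\left(m,T \right)} = 5 m$
$\frac{1}{y{\left(j{\left(10,14 \right)},-316 \right)} + 59026} = \frac{1}{-316 + 59026} = \frac{1}{58710}$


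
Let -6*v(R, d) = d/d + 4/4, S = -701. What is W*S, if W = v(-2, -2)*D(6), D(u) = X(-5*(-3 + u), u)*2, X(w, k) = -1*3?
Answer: -1402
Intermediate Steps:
X(w, k) = -3
D(u) = -6 (D(u) = -3*2 = -6)
v(R, d) = -⅓ (v(R, d) = -(d/d + 4/4)/6 = -(1 + 4*(¼))/6 = -(1 + 1)/6 = -⅙*2 = -⅓)
W = 2 (W = -⅓*(-6) = 2)
W*S = 2*(-701) = -1402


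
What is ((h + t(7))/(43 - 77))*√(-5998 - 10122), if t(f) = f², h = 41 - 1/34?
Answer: -3059*I*√4030/578 ≈ -335.97*I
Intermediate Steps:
h = 1393/34 (h = 41 - 1*1/34 = 41 - 1/34 = 1393/34 ≈ 40.971)
((h + t(7))/(43 - 77))*√(-5998 - 10122) = ((1393/34 + 7²)/(43 - 77))*√(-5998 - 10122) = ((1393/34 + 49)/(-34))*√(-16120) = ((3059/34)*(-1/34))*(2*I*√4030) = -3059*I*√4030/578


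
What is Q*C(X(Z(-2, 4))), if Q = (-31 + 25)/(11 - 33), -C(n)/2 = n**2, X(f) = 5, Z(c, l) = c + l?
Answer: -150/11 ≈ -13.636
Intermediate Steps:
C(n) = -2*n**2
Q = 3/11 (Q = -6/(-22) = -6*(-1/22) = 3/11 ≈ 0.27273)
Q*C(X(Z(-2, 4))) = 3*(-2*5**2)/11 = 3*(-2*25)/11 = (3/11)*(-50) = -150/11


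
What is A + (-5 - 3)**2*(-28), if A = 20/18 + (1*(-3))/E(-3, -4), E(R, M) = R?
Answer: -16109/9 ≈ -1789.9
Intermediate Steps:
A = 19/9 (A = 20/18 + (1*(-3))/(-3) = 20*(1/18) - 3*(-1/3) = 10/9 + 1 = 19/9 ≈ 2.1111)
A + (-5 - 3)**2*(-28) = 19/9 + (-5 - 3)**2*(-28) = 19/9 + (-8)**2*(-28) = 19/9 + 64*(-28) = 19/9 - 1792 = -16109/9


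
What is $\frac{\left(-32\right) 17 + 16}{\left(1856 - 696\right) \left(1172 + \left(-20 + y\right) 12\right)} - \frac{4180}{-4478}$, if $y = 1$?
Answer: $\frac{142965713}{153237160} \approx 0.93297$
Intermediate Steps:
$\frac{\left(-32\right) 17 + 16}{\left(1856 - 696\right) \left(1172 + \left(-20 + y\right) 12\right)} - \frac{4180}{-4478} = \frac{\left(-32\right) 17 + 16}{\left(1856 - 696\right) \left(1172 + \left(-20 + 1\right) 12\right)} - \frac{4180}{-4478} = \frac{-544 + 16}{1160 \left(1172 - 228\right)} - - \frac{2090}{2239} = - \frac{528}{1160 \left(1172 - 228\right)} + \frac{2090}{2239} = - \frac{528}{1160 \cdot 944} + \frac{2090}{2239} = - \frac{528}{1095040} + \frac{2090}{2239} = \left(-528\right) \frac{1}{1095040} + \frac{2090}{2239} = - \frac{33}{68440} + \frac{2090}{2239} = \frac{142965713}{153237160}$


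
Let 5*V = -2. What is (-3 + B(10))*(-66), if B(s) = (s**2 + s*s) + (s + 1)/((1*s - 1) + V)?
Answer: -562716/43 ≈ -13086.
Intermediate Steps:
V = -2/5 (V = (1/5)*(-2) = -2/5 ≈ -0.40000)
B(s) = 2*s**2 + (1 + s)/(-7/5 + s) (B(s) = (s**2 + s*s) + (s + 1)/((1*s - 1) - 2/5) = (s**2 + s**2) + (1 + s)/((s - 1) - 2/5) = 2*s**2 + (1 + s)/((-1 + s) - 2/5) = 2*s**2 + (1 + s)/(-7/5 + s))
(-3 + B(10))*(-66) = (-3 + (5 - 14*10**2 + 5*10 + 10*10**3)/(-7 + 5*10))*(-66) = (-3 + (5 - 14*100 + 50 + 10*1000)/(-7 + 50))*(-66) = (-3 + (5 - 1400 + 50 + 10000)/43)*(-66) = (-3 + (1/43)*8655)*(-66) = (-3 + 8655/43)*(-66) = (8526/43)*(-66) = -562716/43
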